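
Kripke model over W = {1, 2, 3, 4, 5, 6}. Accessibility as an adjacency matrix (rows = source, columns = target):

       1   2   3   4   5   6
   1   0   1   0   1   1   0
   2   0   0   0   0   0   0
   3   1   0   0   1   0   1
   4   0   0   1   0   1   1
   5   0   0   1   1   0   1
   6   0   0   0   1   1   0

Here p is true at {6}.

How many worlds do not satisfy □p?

5

1: successors {2, 4, 5}; p there: 2:F, 4:F, 5:F. ✗
2: no successors, so □p holds vacuously. ✓
3: successors {1, 4, 6}; p there: 1:F, 4:F, 6:T. ✗
4: successors {3, 5, 6}; p there: 3:F, 5:F, 6:T. ✗
5: successors {3, 4, 6}; p there: 3:F, 4:F, 6:T. ✗
6: successors {4, 5}; p there: 4:F, 5:F. ✗
Satisfying worlds: {2}.
So □p fails at the other 5 worlds.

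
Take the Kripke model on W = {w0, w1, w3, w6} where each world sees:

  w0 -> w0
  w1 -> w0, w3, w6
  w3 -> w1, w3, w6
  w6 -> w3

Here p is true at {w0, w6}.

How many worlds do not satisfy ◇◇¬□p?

1

w0: successors {w0}; ◇¬□p there: w0:F. ✗
w1: successors {w0, w3, w6}; ◇¬□p there: w0:F, w3:T, w6:T. ✓
w3: successors {w1, w3, w6}; ◇¬□p there: w1:T, w3:T, w6:T. ✓
w6: successors {w3}; ◇¬□p there: w3:T. ✓
Satisfying worlds: {w1, w3, w6}.
So ◇◇¬□p fails at the other 1 world.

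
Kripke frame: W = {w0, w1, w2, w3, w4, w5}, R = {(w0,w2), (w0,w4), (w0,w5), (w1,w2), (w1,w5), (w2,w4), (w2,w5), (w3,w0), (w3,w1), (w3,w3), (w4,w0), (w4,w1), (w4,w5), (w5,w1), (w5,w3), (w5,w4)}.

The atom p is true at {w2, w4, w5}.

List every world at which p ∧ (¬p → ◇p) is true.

w0: p is F, ¬p → ◇p is T. ✗
w1: p is F, ¬p → ◇p is T. ✗
w2: p is T, ¬p → ◇p is T. ✓
w3: p is F, ¬p → ◇p is F. ✗
w4: p is T, ¬p → ◇p is T. ✓
w5: p is T, ¬p → ◇p is T. ✓

{w2, w4, w5}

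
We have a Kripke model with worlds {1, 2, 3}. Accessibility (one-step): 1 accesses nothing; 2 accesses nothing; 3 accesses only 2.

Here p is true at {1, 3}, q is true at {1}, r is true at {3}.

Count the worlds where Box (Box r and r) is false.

1: no successors, so Box (Box r and r) holds vacuously. ✓
2: no successors, so Box (Box r and r) holds vacuously. ✓
3: successors {2}; Box r and r there: 2:F. ✗
Satisfying worlds: {1, 2}.
So Box (Box r and r) fails at the other 1 world.

1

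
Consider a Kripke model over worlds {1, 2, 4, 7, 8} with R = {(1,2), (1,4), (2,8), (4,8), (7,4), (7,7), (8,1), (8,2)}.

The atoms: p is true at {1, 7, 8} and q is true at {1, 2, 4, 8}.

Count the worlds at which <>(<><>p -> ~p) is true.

3

1: successors {2, 4}; <><>p -> ~p there: 2:T, 4:T. ✓
2: successors {8}; <><>p -> ~p there: 8:F. ✗
4: successors {8}; <><>p -> ~p there: 8:F. ✗
7: successors {4, 7}; <><>p -> ~p there: 4:T, 7:F. ✓
8: successors {1, 2}; <><>p -> ~p there: 1:F, 2:T. ✓
Satisfying worlds: {1, 7, 8}.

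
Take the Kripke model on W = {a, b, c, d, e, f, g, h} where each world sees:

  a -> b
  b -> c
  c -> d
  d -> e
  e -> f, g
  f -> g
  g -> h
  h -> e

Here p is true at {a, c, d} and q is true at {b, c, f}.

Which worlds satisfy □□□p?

a: successors {b}; □□p there: b:T. ✓
b: successors {c}; □□p there: c:F. ✗
c: successors {d}; □□p there: d:F. ✗
d: successors {e}; □□p there: e:F. ✗
e: successors {f, g}; □□p there: f:F, g:F. ✗
f: successors {g}; □□p there: g:F. ✗
g: successors {h}; □□p there: h:F. ✗
h: successors {e}; □□p there: e:F. ✗

{a}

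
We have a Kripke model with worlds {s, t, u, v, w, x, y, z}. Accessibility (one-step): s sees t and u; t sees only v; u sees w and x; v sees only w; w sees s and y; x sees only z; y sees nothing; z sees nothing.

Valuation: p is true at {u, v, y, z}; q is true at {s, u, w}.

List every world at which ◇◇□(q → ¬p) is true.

{s, t, u, v, w}

s: successors {t, u}; ◇□(q → ¬p) there: t:T, u:T. ✓
t: successors {v}; ◇□(q → ¬p) there: v:T. ✓
u: successors {w, x}; ◇□(q → ¬p) there: w:T, x:T. ✓
v: successors {w}; ◇□(q → ¬p) there: w:T. ✓
w: successors {s, y}; ◇□(q → ¬p) there: s:T, y:F. ✓
x: successors {z}; ◇□(q → ¬p) there: z:F. ✗
y: no successors, so ◇◇□(q → ¬p) fails. ✗
z: no successors, so ◇◇□(q → ¬p) fails. ✗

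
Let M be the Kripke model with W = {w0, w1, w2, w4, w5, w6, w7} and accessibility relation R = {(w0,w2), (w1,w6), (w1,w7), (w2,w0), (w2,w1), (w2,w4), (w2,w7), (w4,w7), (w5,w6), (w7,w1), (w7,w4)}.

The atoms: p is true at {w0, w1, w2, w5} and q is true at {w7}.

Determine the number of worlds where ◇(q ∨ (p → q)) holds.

5

w0: successors {w2}; q ∨ (p → q) there: w2:F. ✗
w1: successors {w6, w7}; q ∨ (p → q) there: w6:T, w7:T. ✓
w2: successors {w0, w1, w4, w7}; q ∨ (p → q) there: w0:F, w1:F, w4:T, w7:T. ✓
w4: successors {w7}; q ∨ (p → q) there: w7:T. ✓
w5: successors {w6}; q ∨ (p → q) there: w6:T. ✓
w6: no successors, so ◇(q ∨ (p → q)) fails. ✗
w7: successors {w1, w4}; q ∨ (p → q) there: w1:F, w4:T. ✓
Satisfying worlds: {w1, w2, w4, w5, w7}.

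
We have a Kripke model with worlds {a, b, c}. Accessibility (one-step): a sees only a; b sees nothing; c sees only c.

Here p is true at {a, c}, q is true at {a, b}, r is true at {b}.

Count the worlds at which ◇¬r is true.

a: successors {a}; ¬r there: a:T. ✓
b: no successors, so ◇¬r fails. ✗
c: successors {c}; ¬r there: c:T. ✓
Satisfying worlds: {a, c}.

2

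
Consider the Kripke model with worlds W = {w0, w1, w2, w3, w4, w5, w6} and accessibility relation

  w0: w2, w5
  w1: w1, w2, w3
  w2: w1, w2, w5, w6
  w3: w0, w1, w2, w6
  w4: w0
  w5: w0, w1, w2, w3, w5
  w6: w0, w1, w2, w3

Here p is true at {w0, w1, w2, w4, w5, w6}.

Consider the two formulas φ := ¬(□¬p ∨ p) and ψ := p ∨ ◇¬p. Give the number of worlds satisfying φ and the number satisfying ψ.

1 and 6

For ¬(□¬p ∨ p):
w0: □¬p ∨ p is T. ✗
w1: □¬p ∨ p is T. ✗
w2: □¬p ∨ p is T. ✗
w3: □¬p ∨ p is F. ✓
w4: □¬p ∨ p is T. ✗
w5: □¬p ∨ p is T. ✗
w6: □¬p ∨ p is T. ✗
— 1 world.
For p ∨ ◇¬p:
w0: p is T, ◇¬p is F. ✓
w1: p is T, ◇¬p is T. ✓
w2: p is T, ◇¬p is F. ✓
w3: p is F, ◇¬p is F. ✗
w4: p is T, ◇¬p is F. ✓
w5: p is T, ◇¬p is T. ✓
w6: p is T, ◇¬p is T. ✓
— 6 worlds.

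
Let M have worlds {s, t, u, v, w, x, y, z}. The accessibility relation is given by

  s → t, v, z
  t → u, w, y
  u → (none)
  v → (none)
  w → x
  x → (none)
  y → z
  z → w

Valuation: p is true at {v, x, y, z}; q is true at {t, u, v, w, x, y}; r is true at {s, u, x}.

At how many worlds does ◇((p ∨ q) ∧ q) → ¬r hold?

7

s: ◇((p ∨ q) ∧ q) is T, ¬r is F. ✗
t: ◇((p ∨ q) ∧ q) is T, ¬r is T. ✓
u: ◇((p ∨ q) ∧ q) is F, ¬r is F. ✓
v: ◇((p ∨ q) ∧ q) is F, ¬r is T. ✓
w: ◇((p ∨ q) ∧ q) is T, ¬r is T. ✓
x: ◇((p ∨ q) ∧ q) is F, ¬r is F. ✓
y: ◇((p ∨ q) ∧ q) is F, ¬r is T. ✓
z: ◇((p ∨ q) ∧ q) is T, ¬r is T. ✓
Satisfying worlds: {t, u, v, w, x, y, z}.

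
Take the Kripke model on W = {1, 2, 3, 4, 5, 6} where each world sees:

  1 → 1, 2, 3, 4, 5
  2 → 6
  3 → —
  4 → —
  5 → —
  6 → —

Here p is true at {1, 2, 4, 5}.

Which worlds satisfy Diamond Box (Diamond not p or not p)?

1: successors {1, 2, 3, 4, 5}; Box (Diamond not p or not p) there: 1:F, 2:T, 3:T, 4:T, 5:T. ✓
2: successors {6}; Box (Diamond not p or not p) there: 6:T. ✓
3: no successors, so Diamond Box (Diamond not p or not p) fails. ✗
4: no successors, so Diamond Box (Diamond not p or not p) fails. ✗
5: no successors, so Diamond Box (Diamond not p or not p) fails. ✗
6: no successors, so Diamond Box (Diamond not p or not p) fails. ✗

{1, 2}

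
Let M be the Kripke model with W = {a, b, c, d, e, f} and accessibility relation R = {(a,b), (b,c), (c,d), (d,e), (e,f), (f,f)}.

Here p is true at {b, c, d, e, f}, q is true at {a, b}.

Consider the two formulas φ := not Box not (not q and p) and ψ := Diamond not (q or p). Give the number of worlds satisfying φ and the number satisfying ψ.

5 and 0

For not Box not (not q and p):
a: Box not (not q and p) is T. ✗
b: Box not (not q and p) is F. ✓
c: Box not (not q and p) is F. ✓
d: Box not (not q and p) is F. ✓
e: Box not (not q and p) is F. ✓
f: Box not (not q and p) is F. ✓
— 5 worlds.
For Diamond not (q or p):
a: successors {b}; not (q or p) there: b:F. ✗
b: successors {c}; not (q or p) there: c:F. ✗
c: successors {d}; not (q or p) there: d:F. ✗
d: successors {e}; not (q or p) there: e:F. ✗
e: successors {f}; not (q or p) there: f:F. ✗
f: successors {f}; not (q or p) there: f:F. ✗
— 0 worlds.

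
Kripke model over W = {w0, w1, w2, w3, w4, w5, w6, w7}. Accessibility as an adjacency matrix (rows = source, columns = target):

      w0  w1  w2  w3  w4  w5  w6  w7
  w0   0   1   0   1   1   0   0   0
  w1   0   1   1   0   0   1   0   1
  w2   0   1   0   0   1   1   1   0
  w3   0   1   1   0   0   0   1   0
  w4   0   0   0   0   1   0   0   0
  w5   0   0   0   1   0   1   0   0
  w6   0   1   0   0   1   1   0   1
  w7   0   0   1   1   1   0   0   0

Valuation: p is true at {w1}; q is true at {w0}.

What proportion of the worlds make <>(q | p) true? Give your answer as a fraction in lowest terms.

w0: successors {w1, w3, w4}; q | p there: w1:T, w3:F, w4:F. ✓
w1: successors {w1, w2, w5, w7}; q | p there: w1:T, w2:F, w5:F, w7:F. ✓
w2: successors {w1, w4, w5, w6}; q | p there: w1:T, w4:F, w5:F, w6:F. ✓
w3: successors {w1, w2, w6}; q | p there: w1:T, w2:F, w6:F. ✓
w4: successors {w4}; q | p there: w4:F. ✗
w5: successors {w3, w5}; q | p there: w3:F, w5:F. ✗
w6: successors {w1, w4, w5, w7}; q | p there: w1:T, w4:F, w5:F, w7:F. ✓
w7: successors {w2, w3, w4}; q | p there: w2:F, w3:F, w4:F. ✗
That's 5 of 8 worlds, so 5/8.

5/8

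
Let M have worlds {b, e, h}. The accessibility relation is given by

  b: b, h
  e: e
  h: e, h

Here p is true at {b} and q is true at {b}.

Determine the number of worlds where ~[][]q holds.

3

b: [][]q is F. ✓
e: [][]q is F. ✓
h: [][]q is F. ✓
Satisfying worlds: {b, e, h}.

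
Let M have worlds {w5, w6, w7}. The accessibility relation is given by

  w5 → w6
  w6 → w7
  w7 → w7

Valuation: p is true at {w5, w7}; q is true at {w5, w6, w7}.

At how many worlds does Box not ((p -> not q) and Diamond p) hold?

2

w5: successors {w6}; not ((p -> not q) and Diamond p) there: w6:F. ✗
w6: successors {w7}; not ((p -> not q) and Diamond p) there: w7:T. ✓
w7: successors {w7}; not ((p -> not q) and Diamond p) there: w7:T. ✓
Satisfying worlds: {w6, w7}.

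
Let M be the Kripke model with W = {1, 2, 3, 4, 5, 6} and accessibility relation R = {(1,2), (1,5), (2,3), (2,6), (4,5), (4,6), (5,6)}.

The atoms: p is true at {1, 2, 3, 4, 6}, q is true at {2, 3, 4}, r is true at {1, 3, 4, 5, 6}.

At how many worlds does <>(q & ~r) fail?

5

1: successors {2, 5}; q & ~r there: 2:T, 5:F. ✓
2: successors {3, 6}; q & ~r there: 3:F, 6:F. ✗
3: no successors, so <>(q & ~r) fails. ✗
4: successors {5, 6}; q & ~r there: 5:F, 6:F. ✗
5: successors {6}; q & ~r there: 6:F. ✗
6: no successors, so <>(q & ~r) fails. ✗
Satisfying worlds: {1}.
So <>(q & ~r) fails at the other 5 worlds.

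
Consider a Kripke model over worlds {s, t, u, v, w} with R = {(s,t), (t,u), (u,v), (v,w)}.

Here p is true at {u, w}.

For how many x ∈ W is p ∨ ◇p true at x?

s: p is F, ◇p is F. ✗
t: p is F, ◇p is T. ✓
u: p is T, ◇p is F. ✓
v: p is F, ◇p is T. ✓
w: p is T, ◇p is F. ✓
Satisfying worlds: {t, u, v, w}.

4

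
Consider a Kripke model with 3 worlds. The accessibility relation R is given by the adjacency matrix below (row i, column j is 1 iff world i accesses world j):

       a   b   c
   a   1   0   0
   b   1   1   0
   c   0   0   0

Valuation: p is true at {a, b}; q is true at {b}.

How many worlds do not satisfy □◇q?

a: successors {a}; ◇q there: a:F. ✗
b: successors {a, b}; ◇q there: a:F, b:T. ✗
c: no successors, so □◇q holds vacuously. ✓
Satisfying worlds: {c}.
So □◇q fails at the other 2 worlds.

2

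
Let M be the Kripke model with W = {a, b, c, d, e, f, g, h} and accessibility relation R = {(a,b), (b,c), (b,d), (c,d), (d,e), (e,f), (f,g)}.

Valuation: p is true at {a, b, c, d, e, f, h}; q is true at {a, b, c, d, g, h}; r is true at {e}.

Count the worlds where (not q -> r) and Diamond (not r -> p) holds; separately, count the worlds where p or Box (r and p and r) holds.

5 and 8

For (not q -> r) and Diamond (not r -> p):
a: not q -> r is T, Diamond (not r -> p) is T. ✓
b: not q -> r is T, Diamond (not r -> p) is T. ✓
c: not q -> r is T, Diamond (not r -> p) is T. ✓
d: not q -> r is T, Diamond (not r -> p) is T. ✓
e: not q -> r is T, Diamond (not r -> p) is T. ✓
f: not q -> r is F, Diamond (not r -> p) is F. ✗
g: not q -> r is T, Diamond (not r -> p) is F. ✗
h: not q -> r is T, Diamond (not r -> p) is F. ✗
— 5 worlds.
For p or Box (r and p and r):
a: p is T, Box (r and p and r) is F. ✓
b: p is T, Box (r and p and r) is F. ✓
c: p is T, Box (r and p and r) is F. ✓
d: p is T, Box (r and p and r) is T. ✓
e: p is T, Box (r and p and r) is F. ✓
f: p is T, Box (r and p and r) is F. ✓
g: p is F, Box (r and p and r) is T. ✓
h: p is T, Box (r and p and r) is T. ✓
— 8 worlds.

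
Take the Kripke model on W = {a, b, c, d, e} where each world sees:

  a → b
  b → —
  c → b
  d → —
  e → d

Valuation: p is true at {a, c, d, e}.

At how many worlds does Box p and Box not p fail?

3

a: Box p is F, Box not p is T. ✗
b: Box p is T, Box not p is T. ✓
c: Box p is F, Box not p is T. ✗
d: Box p is T, Box not p is T. ✓
e: Box p is T, Box not p is F. ✗
Satisfying worlds: {b, d}.
So Box p and Box not p fails at the other 3 worlds.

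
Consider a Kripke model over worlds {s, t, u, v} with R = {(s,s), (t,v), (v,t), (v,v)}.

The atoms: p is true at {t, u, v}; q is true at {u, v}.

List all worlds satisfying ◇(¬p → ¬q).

{s, t, v}

s: successors {s}; ¬p → ¬q there: s:T. ✓
t: successors {v}; ¬p → ¬q there: v:T. ✓
u: no successors, so ◇(¬p → ¬q) fails. ✗
v: successors {t, v}; ¬p → ¬q there: t:T, v:T. ✓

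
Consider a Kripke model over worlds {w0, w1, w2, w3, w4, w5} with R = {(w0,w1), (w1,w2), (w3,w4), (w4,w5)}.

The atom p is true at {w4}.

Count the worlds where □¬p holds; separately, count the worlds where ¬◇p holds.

For □¬p:
w0: successors {w1}; ¬p there: w1:T. ✓
w1: successors {w2}; ¬p there: w2:T. ✓
w2: no successors, so □¬p holds vacuously. ✓
w3: successors {w4}; ¬p there: w4:F. ✗
w4: successors {w5}; ¬p there: w5:T. ✓
w5: no successors, so □¬p holds vacuously. ✓
— 5 worlds.
For ¬◇p:
w0: ◇p is F. ✓
w1: ◇p is F. ✓
w2: ◇p is F. ✓
w3: ◇p is T. ✗
w4: ◇p is F. ✓
w5: ◇p is F. ✓
— 5 worlds.

5 and 5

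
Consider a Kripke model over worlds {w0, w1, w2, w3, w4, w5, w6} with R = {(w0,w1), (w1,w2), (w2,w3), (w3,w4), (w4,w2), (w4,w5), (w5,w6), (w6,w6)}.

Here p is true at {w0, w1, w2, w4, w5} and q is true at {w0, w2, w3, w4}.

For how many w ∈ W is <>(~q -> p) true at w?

w0: successors {w1}; ~q -> p there: w1:T. ✓
w1: successors {w2}; ~q -> p there: w2:T. ✓
w2: successors {w3}; ~q -> p there: w3:T. ✓
w3: successors {w4}; ~q -> p there: w4:T. ✓
w4: successors {w2, w5}; ~q -> p there: w2:T, w5:T. ✓
w5: successors {w6}; ~q -> p there: w6:F. ✗
w6: successors {w6}; ~q -> p there: w6:F. ✗
Satisfying worlds: {w0, w1, w2, w3, w4}.

5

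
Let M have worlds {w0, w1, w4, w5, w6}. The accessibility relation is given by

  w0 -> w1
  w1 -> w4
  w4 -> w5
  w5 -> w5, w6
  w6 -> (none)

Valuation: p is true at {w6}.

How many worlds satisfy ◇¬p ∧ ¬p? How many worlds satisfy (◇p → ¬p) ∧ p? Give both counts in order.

For ◇¬p ∧ ¬p:
w0: ◇¬p is T, ¬p is T. ✓
w1: ◇¬p is T, ¬p is T. ✓
w4: ◇¬p is T, ¬p is T. ✓
w5: ◇¬p is T, ¬p is T. ✓
w6: ◇¬p is F, ¬p is F. ✗
— 4 worlds.
For (◇p → ¬p) ∧ p:
w0: ◇p → ¬p is T, p is F. ✗
w1: ◇p → ¬p is T, p is F. ✗
w4: ◇p → ¬p is T, p is F. ✗
w5: ◇p → ¬p is T, p is F. ✗
w6: ◇p → ¬p is T, p is T. ✓
— 1 world.

4 and 1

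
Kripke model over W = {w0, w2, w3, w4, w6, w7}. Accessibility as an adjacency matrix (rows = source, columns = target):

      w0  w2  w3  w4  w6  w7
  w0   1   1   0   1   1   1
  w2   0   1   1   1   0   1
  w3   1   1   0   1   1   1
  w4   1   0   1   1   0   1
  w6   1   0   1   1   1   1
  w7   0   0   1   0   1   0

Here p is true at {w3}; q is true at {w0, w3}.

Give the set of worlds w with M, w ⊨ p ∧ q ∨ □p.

{w3}

w0: p ∧ q is F, □p is F. ✗
w2: p ∧ q is F, □p is F. ✗
w3: p ∧ q is T, □p is F. ✓
w4: p ∧ q is F, □p is F. ✗
w6: p ∧ q is F, □p is F. ✗
w7: p ∧ q is F, □p is F. ✗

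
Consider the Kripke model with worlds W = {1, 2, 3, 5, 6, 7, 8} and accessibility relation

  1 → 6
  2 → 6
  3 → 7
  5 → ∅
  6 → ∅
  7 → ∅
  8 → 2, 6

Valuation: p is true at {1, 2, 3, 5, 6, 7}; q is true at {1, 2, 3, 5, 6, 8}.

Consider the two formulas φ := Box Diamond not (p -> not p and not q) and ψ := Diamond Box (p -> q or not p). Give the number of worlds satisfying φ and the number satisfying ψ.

For Box Diamond not (p -> not p and not q):
1: successors {6}; Diamond not (p -> not p and not q) there: 6:F. ✗
2: successors {6}; Diamond not (p -> not p and not q) there: 6:F. ✗
3: successors {7}; Diamond not (p -> not p and not q) there: 7:F. ✗
5: no successors, so Box Diamond not (p -> not p and not q) holds vacuously. ✓
6: no successors, so Box Diamond not (p -> not p and not q) holds vacuously. ✓
7: no successors, so Box Diamond not (p -> not p and not q) holds vacuously. ✓
8: successors {2, 6}; Diamond not (p -> not p and not q) there: 2:T, 6:F. ✗
— 3 worlds.
For Diamond Box (p -> q or not p):
1: successors {6}; Box (p -> q or not p) there: 6:T. ✓
2: successors {6}; Box (p -> q or not p) there: 6:T. ✓
3: successors {7}; Box (p -> q or not p) there: 7:T. ✓
5: no successors, so Diamond Box (p -> q or not p) fails. ✗
6: no successors, so Diamond Box (p -> q or not p) fails. ✗
7: no successors, so Diamond Box (p -> q or not p) fails. ✗
8: successors {2, 6}; Box (p -> q or not p) there: 2:T, 6:T. ✓
— 4 worlds.

3 and 4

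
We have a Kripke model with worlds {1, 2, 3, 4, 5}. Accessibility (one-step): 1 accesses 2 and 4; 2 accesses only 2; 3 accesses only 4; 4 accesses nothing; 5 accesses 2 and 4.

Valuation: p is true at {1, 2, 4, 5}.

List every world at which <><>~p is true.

∅

1: successors {2, 4}; <>~p there: 2:F, 4:F. ✗
2: successors {2}; <>~p there: 2:F. ✗
3: successors {4}; <>~p there: 4:F. ✗
4: no successors, so <><>~p fails. ✗
5: successors {2, 4}; <>~p there: 2:F, 4:F. ✗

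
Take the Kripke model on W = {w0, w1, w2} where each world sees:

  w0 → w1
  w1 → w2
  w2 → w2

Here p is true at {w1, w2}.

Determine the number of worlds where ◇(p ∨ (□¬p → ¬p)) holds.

3

w0: successors {w1}; p ∨ (□¬p → ¬p) there: w1:T. ✓
w1: successors {w2}; p ∨ (□¬p → ¬p) there: w2:T. ✓
w2: successors {w2}; p ∨ (□¬p → ¬p) there: w2:T. ✓
Satisfying worlds: {w0, w1, w2}.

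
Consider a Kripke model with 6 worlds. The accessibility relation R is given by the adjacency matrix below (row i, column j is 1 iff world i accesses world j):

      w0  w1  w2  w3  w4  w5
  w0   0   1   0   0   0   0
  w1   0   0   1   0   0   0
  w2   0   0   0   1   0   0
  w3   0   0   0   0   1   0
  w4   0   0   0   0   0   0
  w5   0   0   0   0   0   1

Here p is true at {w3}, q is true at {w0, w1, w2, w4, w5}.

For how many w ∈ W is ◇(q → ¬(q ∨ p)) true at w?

w0: successors {w1}; q → ¬(q ∨ p) there: w1:F. ✗
w1: successors {w2}; q → ¬(q ∨ p) there: w2:F. ✗
w2: successors {w3}; q → ¬(q ∨ p) there: w3:T. ✓
w3: successors {w4}; q → ¬(q ∨ p) there: w4:F. ✗
w4: no successors, so ◇(q → ¬(q ∨ p)) fails. ✗
w5: successors {w5}; q → ¬(q ∨ p) there: w5:F. ✗
Satisfying worlds: {w2}.

1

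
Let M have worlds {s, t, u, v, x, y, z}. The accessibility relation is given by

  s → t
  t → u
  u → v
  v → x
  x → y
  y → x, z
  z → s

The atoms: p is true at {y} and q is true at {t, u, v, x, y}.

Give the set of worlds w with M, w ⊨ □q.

{s, t, u, v, x}

s: successors {t}; q there: t:T. ✓
t: successors {u}; q there: u:T. ✓
u: successors {v}; q there: v:T. ✓
v: successors {x}; q there: x:T. ✓
x: successors {y}; q there: y:T. ✓
y: successors {x, z}; q there: x:T, z:F. ✗
z: successors {s}; q there: s:F. ✗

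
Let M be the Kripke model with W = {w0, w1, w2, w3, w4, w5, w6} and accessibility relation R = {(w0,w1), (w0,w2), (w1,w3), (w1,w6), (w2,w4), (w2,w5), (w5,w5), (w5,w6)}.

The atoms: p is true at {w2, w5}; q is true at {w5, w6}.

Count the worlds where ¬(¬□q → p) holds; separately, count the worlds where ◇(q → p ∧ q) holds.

2 and 4

For ¬(¬□q → p):
w0: ¬□q → p is F. ✓
w1: ¬□q → p is F. ✓
w2: ¬□q → p is T. ✗
w3: ¬□q → p is T. ✗
w4: ¬□q → p is T. ✗
w5: ¬□q → p is T. ✗
w6: ¬□q → p is T. ✗
— 2 worlds.
For ◇(q → p ∧ q):
w0: successors {w1, w2}; q → p ∧ q there: w1:T, w2:T. ✓
w1: successors {w3, w6}; q → p ∧ q there: w3:T, w6:F. ✓
w2: successors {w4, w5}; q → p ∧ q there: w4:T, w5:T. ✓
w3: no successors, so ◇(q → p ∧ q) fails. ✗
w4: no successors, so ◇(q → p ∧ q) fails. ✗
w5: successors {w5, w6}; q → p ∧ q there: w5:T, w6:F. ✓
w6: no successors, so ◇(q → p ∧ q) fails. ✗
— 4 worlds.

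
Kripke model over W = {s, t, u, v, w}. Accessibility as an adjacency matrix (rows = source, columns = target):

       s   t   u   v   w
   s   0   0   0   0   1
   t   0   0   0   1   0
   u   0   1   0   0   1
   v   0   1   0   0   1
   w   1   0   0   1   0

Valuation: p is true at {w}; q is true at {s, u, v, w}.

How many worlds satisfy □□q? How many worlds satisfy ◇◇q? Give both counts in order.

3 and 5

For □□q:
s: successors {w}; □q there: w:T. ✓
t: successors {v}; □q there: v:F. ✗
u: successors {t, w}; □q there: t:T, w:T. ✓
v: successors {t, w}; □q there: t:T, w:T. ✓
w: successors {s, v}; □q there: s:T, v:F. ✗
— 3 worlds.
For ◇◇q:
s: successors {w}; ◇q there: w:T. ✓
t: successors {v}; ◇q there: v:T. ✓
u: successors {t, w}; ◇q there: t:T, w:T. ✓
v: successors {t, w}; ◇q there: t:T, w:T. ✓
w: successors {s, v}; ◇q there: s:T, v:T. ✓
— 5 worlds.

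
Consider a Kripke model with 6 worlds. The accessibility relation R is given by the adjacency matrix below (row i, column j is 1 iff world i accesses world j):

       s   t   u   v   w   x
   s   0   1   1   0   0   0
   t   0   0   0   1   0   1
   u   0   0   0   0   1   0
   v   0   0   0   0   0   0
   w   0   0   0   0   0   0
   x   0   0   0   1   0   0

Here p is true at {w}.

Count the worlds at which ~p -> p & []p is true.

s: ~p is T, p & []p is F. ✗
t: ~p is T, p & []p is F. ✗
u: ~p is T, p & []p is F. ✗
v: ~p is T, p & []p is F. ✗
w: ~p is F, p & []p is T. ✓
x: ~p is T, p & []p is F. ✗
Satisfying worlds: {w}.

1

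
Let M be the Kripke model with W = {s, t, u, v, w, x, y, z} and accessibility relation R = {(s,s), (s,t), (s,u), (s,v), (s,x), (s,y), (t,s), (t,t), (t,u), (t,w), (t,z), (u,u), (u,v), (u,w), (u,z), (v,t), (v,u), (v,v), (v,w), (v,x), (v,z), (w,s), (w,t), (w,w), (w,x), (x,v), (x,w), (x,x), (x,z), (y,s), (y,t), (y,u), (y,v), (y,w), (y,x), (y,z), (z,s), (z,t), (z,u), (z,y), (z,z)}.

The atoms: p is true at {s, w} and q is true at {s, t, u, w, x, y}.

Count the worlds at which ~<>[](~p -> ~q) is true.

8

s: <>[](~p -> ~q) is F. ✓
t: <>[](~p -> ~q) is F. ✓
u: <>[](~p -> ~q) is F. ✓
v: <>[](~p -> ~q) is F. ✓
w: <>[](~p -> ~q) is F. ✓
x: <>[](~p -> ~q) is F. ✓
y: <>[](~p -> ~q) is F. ✓
z: <>[](~p -> ~q) is F. ✓
Satisfying worlds: {s, t, u, v, w, x, y, z}.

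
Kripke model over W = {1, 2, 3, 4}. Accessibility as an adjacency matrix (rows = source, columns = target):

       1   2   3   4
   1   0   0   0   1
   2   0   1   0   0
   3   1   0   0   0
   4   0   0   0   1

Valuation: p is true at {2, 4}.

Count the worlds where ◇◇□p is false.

1: successors {4}; ◇□p there: 4:T. ✓
2: successors {2}; ◇□p there: 2:T. ✓
3: successors {1}; ◇□p there: 1:T. ✓
4: successors {4}; ◇□p there: 4:T. ✓
Satisfying worlds: {1, 2, 3, 4}.
So ◇◇□p fails at the other 0 worlds.

0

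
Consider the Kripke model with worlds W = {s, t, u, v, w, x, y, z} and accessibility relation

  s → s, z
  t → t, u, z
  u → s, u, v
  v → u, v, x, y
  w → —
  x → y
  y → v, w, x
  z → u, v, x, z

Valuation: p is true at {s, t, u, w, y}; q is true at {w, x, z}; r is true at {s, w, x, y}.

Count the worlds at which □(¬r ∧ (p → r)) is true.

1

s: successors {s, z}; ¬r ∧ (p → r) there: s:F, z:T. ✗
t: successors {t, u, z}; ¬r ∧ (p → r) there: t:F, u:F, z:T. ✗
u: successors {s, u, v}; ¬r ∧ (p → r) there: s:F, u:F, v:T. ✗
v: successors {u, v, x, y}; ¬r ∧ (p → r) there: u:F, v:T, x:F, y:F. ✗
w: no successors, so □(¬r ∧ (p → r)) holds vacuously. ✓
x: successors {y}; ¬r ∧ (p → r) there: y:F. ✗
y: successors {v, w, x}; ¬r ∧ (p → r) there: v:T, w:F, x:F. ✗
z: successors {u, v, x, z}; ¬r ∧ (p → r) there: u:F, v:T, x:F, z:T. ✗
Satisfying worlds: {w}.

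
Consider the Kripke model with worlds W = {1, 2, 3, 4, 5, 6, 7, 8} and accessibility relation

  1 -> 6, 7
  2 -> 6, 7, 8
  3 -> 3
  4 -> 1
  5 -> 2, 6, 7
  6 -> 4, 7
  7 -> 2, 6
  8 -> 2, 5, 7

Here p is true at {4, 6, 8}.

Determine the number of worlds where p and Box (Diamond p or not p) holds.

1: p is F, Box (Diamond p or not p) is T. ✗
2: p is F, Box (Diamond p or not p) is F. ✗
3: p is F, Box (Diamond p or not p) is T. ✗
4: p is T, Box (Diamond p or not p) is T. ✓
5: p is F, Box (Diamond p or not p) is T. ✗
6: p is T, Box (Diamond p or not p) is F. ✗
7: p is F, Box (Diamond p or not p) is T. ✗
8: p is T, Box (Diamond p or not p) is T. ✓
Satisfying worlds: {4, 8}.

2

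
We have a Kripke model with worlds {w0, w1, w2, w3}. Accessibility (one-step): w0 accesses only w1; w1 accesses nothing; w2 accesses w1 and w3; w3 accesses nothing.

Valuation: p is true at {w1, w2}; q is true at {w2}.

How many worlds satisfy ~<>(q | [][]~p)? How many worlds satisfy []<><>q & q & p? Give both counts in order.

2 and 0

For ~<>(q | [][]~p):
w0: <>(q | [][]~p) is T. ✗
w1: <>(q | [][]~p) is F. ✓
w2: <>(q | [][]~p) is T. ✗
w3: <>(q | [][]~p) is F. ✓
— 2 worlds.
For []<><>q & q & p:
w0: []<><>q is F, q & p is F. ✗
w1: []<><>q is T, q & p is F. ✗
w2: []<><>q is F, q & p is T. ✗
w3: []<><>q is T, q & p is F. ✗
— 0 worlds.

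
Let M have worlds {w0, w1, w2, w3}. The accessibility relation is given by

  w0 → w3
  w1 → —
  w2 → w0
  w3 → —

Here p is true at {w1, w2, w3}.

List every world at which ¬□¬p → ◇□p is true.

{w0, w1, w2, w3}

w0: ¬□¬p is T, ◇□p is T. ✓
w1: ¬□¬p is F, ◇□p is F. ✓
w2: ¬□¬p is F, ◇□p is T. ✓
w3: ¬□¬p is F, ◇□p is F. ✓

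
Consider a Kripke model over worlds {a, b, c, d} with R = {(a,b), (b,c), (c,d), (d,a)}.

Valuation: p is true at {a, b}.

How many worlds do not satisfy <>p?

a: successors {b}; p there: b:T. ✓
b: successors {c}; p there: c:F. ✗
c: successors {d}; p there: d:F. ✗
d: successors {a}; p there: a:T. ✓
Satisfying worlds: {a, d}.
So <>p fails at the other 2 worlds.

2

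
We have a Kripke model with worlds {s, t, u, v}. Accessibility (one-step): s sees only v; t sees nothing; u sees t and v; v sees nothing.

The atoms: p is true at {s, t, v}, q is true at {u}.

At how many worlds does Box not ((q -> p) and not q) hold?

2

s: successors {v}; not ((q -> p) and not q) there: v:F. ✗
t: no successors, so Box not ((q -> p) and not q) holds vacuously. ✓
u: successors {t, v}; not ((q -> p) and not q) there: t:F, v:F. ✗
v: no successors, so Box not ((q -> p) and not q) holds vacuously. ✓
Satisfying worlds: {t, v}.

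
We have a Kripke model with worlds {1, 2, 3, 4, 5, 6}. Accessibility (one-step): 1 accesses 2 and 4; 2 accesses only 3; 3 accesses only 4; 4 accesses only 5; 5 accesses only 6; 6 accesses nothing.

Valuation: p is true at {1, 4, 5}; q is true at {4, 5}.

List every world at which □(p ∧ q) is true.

{3, 4, 6}

1: successors {2, 4}; p ∧ q there: 2:F, 4:T. ✗
2: successors {3}; p ∧ q there: 3:F. ✗
3: successors {4}; p ∧ q there: 4:T. ✓
4: successors {5}; p ∧ q there: 5:T. ✓
5: successors {6}; p ∧ q there: 6:F. ✗
6: no successors, so □(p ∧ q) holds vacuously. ✓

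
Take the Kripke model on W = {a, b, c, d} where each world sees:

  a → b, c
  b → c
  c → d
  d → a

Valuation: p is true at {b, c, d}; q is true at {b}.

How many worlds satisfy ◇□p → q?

2

a: ◇□p is T, q is F. ✗
b: ◇□p is T, q is T. ✓
c: ◇□p is F, q is F. ✓
d: ◇□p is T, q is F. ✗
Satisfying worlds: {b, c}.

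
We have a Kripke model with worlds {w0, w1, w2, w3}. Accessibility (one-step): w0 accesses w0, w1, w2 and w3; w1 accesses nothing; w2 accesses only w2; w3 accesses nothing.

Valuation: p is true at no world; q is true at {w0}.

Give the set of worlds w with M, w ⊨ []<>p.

{w1, w3}

w0: successors {w0, w1, w2, w3}; <>p there: w0:F, w1:F, w2:F, w3:F. ✗
w1: no successors, so []<>p holds vacuously. ✓
w2: successors {w2}; <>p there: w2:F. ✗
w3: no successors, so []<>p holds vacuously. ✓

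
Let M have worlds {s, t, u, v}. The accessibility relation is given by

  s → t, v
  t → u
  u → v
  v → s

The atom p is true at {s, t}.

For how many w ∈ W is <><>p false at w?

s: successors {t, v}; <>p there: t:F, v:T. ✓
t: successors {u}; <>p there: u:F. ✗
u: successors {v}; <>p there: v:T. ✓
v: successors {s}; <>p there: s:T. ✓
Satisfying worlds: {s, u, v}.
So <><>p fails at the other 1 world.

1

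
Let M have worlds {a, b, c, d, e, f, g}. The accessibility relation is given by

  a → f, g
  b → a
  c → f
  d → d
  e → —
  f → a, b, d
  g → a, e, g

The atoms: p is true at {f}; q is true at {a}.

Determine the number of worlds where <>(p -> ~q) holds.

a: successors {f, g}; p -> ~q there: f:T, g:T. ✓
b: successors {a}; p -> ~q there: a:T. ✓
c: successors {f}; p -> ~q there: f:T. ✓
d: successors {d}; p -> ~q there: d:T. ✓
e: no successors, so <>(p -> ~q) fails. ✗
f: successors {a, b, d}; p -> ~q there: a:T, b:T, d:T. ✓
g: successors {a, e, g}; p -> ~q there: a:T, e:T, g:T. ✓
Satisfying worlds: {a, b, c, d, f, g}.

6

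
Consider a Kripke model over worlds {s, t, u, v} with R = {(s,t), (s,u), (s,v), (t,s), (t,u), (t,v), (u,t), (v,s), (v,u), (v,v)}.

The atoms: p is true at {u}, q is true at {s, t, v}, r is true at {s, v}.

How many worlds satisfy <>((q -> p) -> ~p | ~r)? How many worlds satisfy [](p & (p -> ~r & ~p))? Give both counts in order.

4 and 0

For <>((q -> p) -> ~p | ~r):
s: successors {t, u, v}; (q -> p) -> ~p | ~r there: t:T, u:T, v:T. ✓
t: successors {s, u, v}; (q -> p) -> ~p | ~r there: s:T, u:T, v:T. ✓
u: successors {t}; (q -> p) -> ~p | ~r there: t:T. ✓
v: successors {s, u, v}; (q -> p) -> ~p | ~r there: s:T, u:T, v:T. ✓
— 4 worlds.
For [](p & (p -> ~r & ~p)):
s: successors {t, u, v}; p & (p -> ~r & ~p) there: t:F, u:F, v:F. ✗
t: successors {s, u, v}; p & (p -> ~r & ~p) there: s:F, u:F, v:F. ✗
u: successors {t}; p & (p -> ~r & ~p) there: t:F. ✗
v: successors {s, u, v}; p & (p -> ~r & ~p) there: s:F, u:F, v:F. ✗
— 0 worlds.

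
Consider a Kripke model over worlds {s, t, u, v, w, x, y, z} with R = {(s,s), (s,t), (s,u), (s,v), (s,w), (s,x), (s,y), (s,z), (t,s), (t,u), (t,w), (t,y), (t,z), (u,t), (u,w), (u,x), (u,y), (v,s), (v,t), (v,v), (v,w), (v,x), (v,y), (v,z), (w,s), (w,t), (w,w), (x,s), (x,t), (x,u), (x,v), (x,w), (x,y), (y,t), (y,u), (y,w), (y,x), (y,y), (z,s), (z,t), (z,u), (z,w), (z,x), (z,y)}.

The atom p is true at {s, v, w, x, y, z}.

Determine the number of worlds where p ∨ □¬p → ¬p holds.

2

s: p ∨ □¬p is T, ¬p is F. ✗
t: p ∨ □¬p is F, ¬p is T. ✓
u: p ∨ □¬p is F, ¬p is T. ✓
v: p ∨ □¬p is T, ¬p is F. ✗
w: p ∨ □¬p is T, ¬p is F. ✗
x: p ∨ □¬p is T, ¬p is F. ✗
y: p ∨ □¬p is T, ¬p is F. ✗
z: p ∨ □¬p is T, ¬p is F. ✗
Satisfying worlds: {t, u}.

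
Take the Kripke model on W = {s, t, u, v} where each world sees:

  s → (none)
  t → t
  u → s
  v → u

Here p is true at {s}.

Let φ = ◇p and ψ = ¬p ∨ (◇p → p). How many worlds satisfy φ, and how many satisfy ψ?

For ◇p:
s: no successors, so ◇p fails. ✗
t: successors {t}; p there: t:F. ✗
u: successors {s}; p there: s:T. ✓
v: successors {u}; p there: u:F. ✗
— 1 world.
For ¬p ∨ (◇p → p):
s: ¬p is F, ◇p → p is T. ✓
t: ¬p is T, ◇p → p is T. ✓
u: ¬p is T, ◇p → p is F. ✓
v: ¬p is T, ◇p → p is T. ✓
— 4 worlds.

1 and 4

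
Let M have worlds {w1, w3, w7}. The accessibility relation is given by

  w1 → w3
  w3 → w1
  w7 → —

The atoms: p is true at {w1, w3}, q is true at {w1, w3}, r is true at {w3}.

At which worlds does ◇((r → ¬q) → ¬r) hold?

w1: successors {w3}; (r → ¬q) → ¬r there: w3:T. ✓
w3: successors {w1}; (r → ¬q) → ¬r there: w1:T. ✓
w7: no successors, so ◇((r → ¬q) → ¬r) fails. ✗

{w1, w3}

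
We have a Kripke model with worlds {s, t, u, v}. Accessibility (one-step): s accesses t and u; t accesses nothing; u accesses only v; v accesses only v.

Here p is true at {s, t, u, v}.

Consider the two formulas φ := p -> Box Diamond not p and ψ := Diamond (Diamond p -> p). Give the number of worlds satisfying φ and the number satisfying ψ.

1 and 3

For p -> Box Diamond not p:
s: p is T, Box Diamond not p is F. ✗
t: p is T, Box Diamond not p is T. ✓
u: p is T, Box Diamond not p is F. ✗
v: p is T, Box Diamond not p is F. ✗
— 1 world.
For Diamond (Diamond p -> p):
s: successors {t, u}; Diamond p -> p there: t:T, u:T. ✓
t: no successors, so Diamond (Diamond p -> p) fails. ✗
u: successors {v}; Diamond p -> p there: v:T. ✓
v: successors {v}; Diamond p -> p there: v:T. ✓
— 3 worlds.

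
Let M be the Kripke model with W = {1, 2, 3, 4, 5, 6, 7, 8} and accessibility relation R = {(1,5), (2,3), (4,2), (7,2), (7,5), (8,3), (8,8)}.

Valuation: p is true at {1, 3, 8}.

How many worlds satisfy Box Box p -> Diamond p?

1: Box Box p is T, Diamond p is F. ✗
2: Box Box p is T, Diamond p is T. ✓
3: Box Box p is T, Diamond p is F. ✗
4: Box Box p is T, Diamond p is F. ✗
5: Box Box p is T, Diamond p is F. ✗
6: Box Box p is T, Diamond p is F. ✗
7: Box Box p is T, Diamond p is F. ✗
8: Box Box p is T, Diamond p is T. ✓
Satisfying worlds: {2, 8}.

2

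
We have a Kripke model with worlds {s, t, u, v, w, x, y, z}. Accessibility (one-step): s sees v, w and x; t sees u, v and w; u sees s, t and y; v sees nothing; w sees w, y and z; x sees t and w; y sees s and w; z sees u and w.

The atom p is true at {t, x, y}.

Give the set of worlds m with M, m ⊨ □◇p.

s: successors {v, w, x}; ◇p there: v:F, w:T, x:T. ✗
t: successors {u, v, w}; ◇p there: u:T, v:F, w:T. ✗
u: successors {s, t, y}; ◇p there: s:T, t:F, y:F. ✗
v: no successors, so □◇p holds vacuously. ✓
w: successors {w, y, z}; ◇p there: w:T, y:F, z:F. ✗
x: successors {t, w}; ◇p there: t:F, w:T. ✗
y: successors {s, w}; ◇p there: s:T, w:T. ✓
z: successors {u, w}; ◇p there: u:T, w:T. ✓

{v, y, z}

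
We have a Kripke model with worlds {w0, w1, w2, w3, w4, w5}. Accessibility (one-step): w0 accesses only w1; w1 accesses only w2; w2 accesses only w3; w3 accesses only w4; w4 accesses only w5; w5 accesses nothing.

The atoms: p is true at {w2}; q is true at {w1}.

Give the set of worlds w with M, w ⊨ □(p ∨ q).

{w0, w1, w5}

w0: successors {w1}; p ∨ q there: w1:T. ✓
w1: successors {w2}; p ∨ q there: w2:T. ✓
w2: successors {w3}; p ∨ q there: w3:F. ✗
w3: successors {w4}; p ∨ q there: w4:F. ✗
w4: successors {w5}; p ∨ q there: w5:F. ✗
w5: no successors, so □(p ∨ q) holds vacuously. ✓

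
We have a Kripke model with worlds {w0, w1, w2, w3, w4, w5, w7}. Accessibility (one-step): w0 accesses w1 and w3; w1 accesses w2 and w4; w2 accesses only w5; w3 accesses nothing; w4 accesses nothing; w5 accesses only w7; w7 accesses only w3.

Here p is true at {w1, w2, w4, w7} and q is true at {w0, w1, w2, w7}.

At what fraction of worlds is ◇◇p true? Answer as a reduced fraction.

2/7

w0: successors {w1, w3}; ◇p there: w1:T, w3:F. ✓
w1: successors {w2, w4}; ◇p there: w2:F, w4:F. ✗
w2: successors {w5}; ◇p there: w5:T. ✓
w3: no successors, so ◇◇p fails. ✗
w4: no successors, so ◇◇p fails. ✗
w5: successors {w7}; ◇p there: w7:F. ✗
w7: successors {w3}; ◇p there: w3:F. ✗
That's 2 of 7 worlds, so 2/7.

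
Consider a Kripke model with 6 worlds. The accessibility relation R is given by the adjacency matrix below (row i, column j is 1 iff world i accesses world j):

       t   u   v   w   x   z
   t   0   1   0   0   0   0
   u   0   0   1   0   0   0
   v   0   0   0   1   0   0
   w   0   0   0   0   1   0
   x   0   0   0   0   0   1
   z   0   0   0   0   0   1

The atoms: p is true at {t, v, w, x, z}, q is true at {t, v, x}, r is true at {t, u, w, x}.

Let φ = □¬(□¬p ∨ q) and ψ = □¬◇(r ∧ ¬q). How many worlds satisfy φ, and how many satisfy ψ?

For □¬(□¬p ∨ q):
t: successors {u}; ¬(□¬p ∨ q) there: u:T. ✓
u: successors {v}; ¬(□¬p ∨ q) there: v:F. ✗
v: successors {w}; ¬(□¬p ∨ q) there: w:T. ✓
w: successors {x}; ¬(□¬p ∨ q) there: x:F. ✗
x: successors {z}; ¬(□¬p ∨ q) there: z:T. ✓
z: successors {z}; ¬(□¬p ∨ q) there: z:T. ✓
— 4 worlds.
For □¬◇(r ∧ ¬q):
t: successors {u}; ¬◇(r ∧ ¬q) there: u:T. ✓
u: successors {v}; ¬◇(r ∧ ¬q) there: v:F. ✗
v: successors {w}; ¬◇(r ∧ ¬q) there: w:T. ✓
w: successors {x}; ¬◇(r ∧ ¬q) there: x:T. ✓
x: successors {z}; ¬◇(r ∧ ¬q) there: z:T. ✓
z: successors {z}; ¬◇(r ∧ ¬q) there: z:T. ✓
— 5 worlds.

4 and 5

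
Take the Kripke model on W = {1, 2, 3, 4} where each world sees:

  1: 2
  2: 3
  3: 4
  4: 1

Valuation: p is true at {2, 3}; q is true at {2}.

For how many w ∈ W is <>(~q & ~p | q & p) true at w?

3

1: successors {2}; ~q & ~p | q & p there: 2:T. ✓
2: successors {3}; ~q & ~p | q & p there: 3:F. ✗
3: successors {4}; ~q & ~p | q & p there: 4:T. ✓
4: successors {1}; ~q & ~p | q & p there: 1:T. ✓
Satisfying worlds: {1, 3, 4}.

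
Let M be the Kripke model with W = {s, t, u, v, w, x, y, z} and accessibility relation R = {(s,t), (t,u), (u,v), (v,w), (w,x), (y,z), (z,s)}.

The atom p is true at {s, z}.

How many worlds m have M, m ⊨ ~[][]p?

s: [][]p is F. ✓
t: [][]p is F. ✓
u: [][]p is F. ✓
v: [][]p is F. ✓
w: [][]p is T. ✗
x: [][]p is T. ✗
y: [][]p is T. ✗
z: [][]p is F. ✓
Satisfying worlds: {s, t, u, v, z}.

5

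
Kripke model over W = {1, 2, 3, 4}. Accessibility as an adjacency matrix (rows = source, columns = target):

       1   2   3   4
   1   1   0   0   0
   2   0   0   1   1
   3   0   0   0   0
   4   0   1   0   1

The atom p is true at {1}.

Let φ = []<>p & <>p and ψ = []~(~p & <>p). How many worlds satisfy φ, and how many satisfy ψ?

For []<>p & <>p:
1: []<>p is T, <>p is T. ✓
2: []<>p is F, <>p is F. ✗
3: []<>p is T, <>p is F. ✗
4: []<>p is F, <>p is F. ✗
— 1 world.
For []~(~p & <>p):
1: successors {1}; ~(~p & <>p) there: 1:T. ✓
2: successors {3, 4}; ~(~p & <>p) there: 3:T, 4:T. ✓
3: no successors, so []~(~p & <>p) holds vacuously. ✓
4: successors {2, 4}; ~(~p & <>p) there: 2:T, 4:T. ✓
— 4 worlds.

1 and 4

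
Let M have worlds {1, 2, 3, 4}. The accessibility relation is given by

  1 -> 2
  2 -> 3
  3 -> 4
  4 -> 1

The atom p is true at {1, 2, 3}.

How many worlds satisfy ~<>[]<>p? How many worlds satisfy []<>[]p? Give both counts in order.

1 and 3

For ~<>[]<>p:
1: <>[]<>p is F. ✓
2: <>[]<>p is T. ✗
3: <>[]<>p is T. ✗
4: <>[]<>p is T. ✗
— 1 world.
For []<>[]p:
1: successors {2}; <>[]p there: 2:F. ✗
2: successors {3}; <>[]p there: 3:T. ✓
3: successors {4}; <>[]p there: 4:T. ✓
4: successors {1}; <>[]p there: 1:T. ✓
— 3 worlds.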